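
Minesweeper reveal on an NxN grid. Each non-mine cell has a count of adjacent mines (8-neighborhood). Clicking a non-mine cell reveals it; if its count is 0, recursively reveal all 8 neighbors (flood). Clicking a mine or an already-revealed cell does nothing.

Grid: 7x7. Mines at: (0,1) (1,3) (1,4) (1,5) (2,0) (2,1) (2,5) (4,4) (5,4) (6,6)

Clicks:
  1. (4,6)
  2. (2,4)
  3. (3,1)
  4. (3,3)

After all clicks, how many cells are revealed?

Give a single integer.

Click 1 (4,6) count=0: revealed 6 new [(3,5) (3,6) (4,5) (4,6) (5,5) (5,6)] -> total=6
Click 2 (2,4) count=4: revealed 1 new [(2,4)] -> total=7
Click 3 (3,1) count=2: revealed 1 new [(3,1)] -> total=8
Click 4 (3,3) count=1: revealed 1 new [(3,3)] -> total=9

Answer: 9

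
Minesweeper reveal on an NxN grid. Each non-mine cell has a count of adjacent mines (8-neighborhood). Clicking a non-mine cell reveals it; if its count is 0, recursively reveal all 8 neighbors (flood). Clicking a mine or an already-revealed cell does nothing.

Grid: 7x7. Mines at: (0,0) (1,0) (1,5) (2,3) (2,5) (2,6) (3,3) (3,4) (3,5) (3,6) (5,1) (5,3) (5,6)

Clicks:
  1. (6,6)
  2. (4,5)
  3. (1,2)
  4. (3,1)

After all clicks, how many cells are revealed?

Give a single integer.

Answer: 12

Derivation:
Click 1 (6,6) count=1: revealed 1 new [(6,6)] -> total=1
Click 2 (4,5) count=4: revealed 1 new [(4,5)] -> total=2
Click 3 (1,2) count=1: revealed 1 new [(1,2)] -> total=3
Click 4 (3,1) count=0: revealed 9 new [(2,0) (2,1) (2,2) (3,0) (3,1) (3,2) (4,0) (4,1) (4,2)] -> total=12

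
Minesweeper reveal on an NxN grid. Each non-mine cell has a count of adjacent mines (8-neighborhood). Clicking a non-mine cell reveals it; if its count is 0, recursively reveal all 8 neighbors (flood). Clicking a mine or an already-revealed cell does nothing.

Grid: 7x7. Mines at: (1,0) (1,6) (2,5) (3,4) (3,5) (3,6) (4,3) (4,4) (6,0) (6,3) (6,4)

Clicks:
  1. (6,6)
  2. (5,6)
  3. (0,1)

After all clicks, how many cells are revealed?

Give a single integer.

Answer: 7

Derivation:
Click 1 (6,6) count=0: revealed 6 new [(4,5) (4,6) (5,5) (5,6) (6,5) (6,6)] -> total=6
Click 2 (5,6) count=0: revealed 0 new [(none)] -> total=6
Click 3 (0,1) count=1: revealed 1 new [(0,1)] -> total=7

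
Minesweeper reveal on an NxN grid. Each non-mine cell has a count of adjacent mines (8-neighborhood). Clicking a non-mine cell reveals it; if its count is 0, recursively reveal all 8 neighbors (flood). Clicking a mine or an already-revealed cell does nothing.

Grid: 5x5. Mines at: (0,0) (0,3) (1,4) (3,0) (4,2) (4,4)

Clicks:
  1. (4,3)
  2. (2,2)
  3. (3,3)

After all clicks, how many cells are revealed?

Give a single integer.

Answer: 10

Derivation:
Click 1 (4,3) count=2: revealed 1 new [(4,3)] -> total=1
Click 2 (2,2) count=0: revealed 9 new [(1,1) (1,2) (1,3) (2,1) (2,2) (2,3) (3,1) (3,2) (3,3)] -> total=10
Click 3 (3,3) count=2: revealed 0 new [(none)] -> total=10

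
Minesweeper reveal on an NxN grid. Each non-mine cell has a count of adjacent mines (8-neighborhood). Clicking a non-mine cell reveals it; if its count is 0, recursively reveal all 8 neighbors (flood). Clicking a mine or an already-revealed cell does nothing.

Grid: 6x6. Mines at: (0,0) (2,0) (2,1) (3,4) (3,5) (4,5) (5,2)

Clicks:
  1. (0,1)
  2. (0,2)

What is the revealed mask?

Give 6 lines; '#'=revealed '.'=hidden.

Answer: .#####
.#####
..####
......
......
......

Derivation:
Click 1 (0,1) count=1: revealed 1 new [(0,1)] -> total=1
Click 2 (0,2) count=0: revealed 13 new [(0,2) (0,3) (0,4) (0,5) (1,1) (1,2) (1,3) (1,4) (1,5) (2,2) (2,3) (2,4) (2,5)] -> total=14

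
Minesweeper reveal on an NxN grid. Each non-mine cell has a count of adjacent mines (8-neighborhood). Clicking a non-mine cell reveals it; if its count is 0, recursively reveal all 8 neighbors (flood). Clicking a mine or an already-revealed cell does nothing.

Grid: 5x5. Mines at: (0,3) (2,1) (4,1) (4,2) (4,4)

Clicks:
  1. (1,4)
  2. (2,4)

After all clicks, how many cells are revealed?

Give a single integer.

Click 1 (1,4) count=1: revealed 1 new [(1,4)] -> total=1
Click 2 (2,4) count=0: revealed 8 new [(1,2) (1,3) (2,2) (2,3) (2,4) (3,2) (3,3) (3,4)] -> total=9

Answer: 9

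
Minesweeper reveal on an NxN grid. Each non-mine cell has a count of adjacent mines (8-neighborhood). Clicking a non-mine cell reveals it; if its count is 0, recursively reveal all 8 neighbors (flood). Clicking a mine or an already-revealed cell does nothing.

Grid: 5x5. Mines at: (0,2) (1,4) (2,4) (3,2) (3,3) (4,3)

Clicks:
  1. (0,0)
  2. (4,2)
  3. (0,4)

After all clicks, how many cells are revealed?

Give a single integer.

Answer: 12

Derivation:
Click 1 (0,0) count=0: revealed 10 new [(0,0) (0,1) (1,0) (1,1) (2,0) (2,1) (3,0) (3,1) (4,0) (4,1)] -> total=10
Click 2 (4,2) count=3: revealed 1 new [(4,2)] -> total=11
Click 3 (0,4) count=1: revealed 1 new [(0,4)] -> total=12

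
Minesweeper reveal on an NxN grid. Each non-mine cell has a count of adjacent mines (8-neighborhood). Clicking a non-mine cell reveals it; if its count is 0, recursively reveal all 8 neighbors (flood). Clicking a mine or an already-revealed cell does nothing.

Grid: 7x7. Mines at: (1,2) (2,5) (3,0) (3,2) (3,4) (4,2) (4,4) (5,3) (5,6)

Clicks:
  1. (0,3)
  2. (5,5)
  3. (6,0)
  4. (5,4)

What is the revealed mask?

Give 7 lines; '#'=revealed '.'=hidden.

Answer: ...#...
.......
.......
.......
##.....
###.##.
###....

Derivation:
Click 1 (0,3) count=1: revealed 1 new [(0,3)] -> total=1
Click 2 (5,5) count=2: revealed 1 new [(5,5)] -> total=2
Click 3 (6,0) count=0: revealed 8 new [(4,0) (4,1) (5,0) (5,1) (5,2) (6,0) (6,1) (6,2)] -> total=10
Click 4 (5,4) count=2: revealed 1 new [(5,4)] -> total=11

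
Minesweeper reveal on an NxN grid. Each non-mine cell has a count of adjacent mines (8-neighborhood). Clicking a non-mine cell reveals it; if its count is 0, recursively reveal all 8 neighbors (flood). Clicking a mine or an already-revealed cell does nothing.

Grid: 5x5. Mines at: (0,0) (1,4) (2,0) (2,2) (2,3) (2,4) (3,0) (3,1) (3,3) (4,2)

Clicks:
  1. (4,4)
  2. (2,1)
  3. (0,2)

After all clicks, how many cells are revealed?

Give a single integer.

Click 1 (4,4) count=1: revealed 1 new [(4,4)] -> total=1
Click 2 (2,1) count=4: revealed 1 new [(2,1)] -> total=2
Click 3 (0,2) count=0: revealed 6 new [(0,1) (0,2) (0,3) (1,1) (1,2) (1,3)] -> total=8

Answer: 8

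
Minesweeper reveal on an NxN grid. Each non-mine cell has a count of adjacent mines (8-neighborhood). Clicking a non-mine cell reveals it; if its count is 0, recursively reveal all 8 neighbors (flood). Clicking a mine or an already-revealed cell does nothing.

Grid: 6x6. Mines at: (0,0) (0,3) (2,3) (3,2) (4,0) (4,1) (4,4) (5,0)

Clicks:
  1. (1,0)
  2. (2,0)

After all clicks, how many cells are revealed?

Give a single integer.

Answer: 6

Derivation:
Click 1 (1,0) count=1: revealed 1 new [(1,0)] -> total=1
Click 2 (2,0) count=0: revealed 5 new [(1,1) (2,0) (2,1) (3,0) (3,1)] -> total=6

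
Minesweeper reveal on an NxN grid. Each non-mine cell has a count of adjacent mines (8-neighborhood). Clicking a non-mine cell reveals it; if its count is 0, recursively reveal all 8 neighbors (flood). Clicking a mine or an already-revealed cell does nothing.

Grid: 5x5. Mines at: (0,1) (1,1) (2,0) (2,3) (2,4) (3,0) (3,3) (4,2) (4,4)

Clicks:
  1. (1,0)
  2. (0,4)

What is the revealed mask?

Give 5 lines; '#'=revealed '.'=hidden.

Answer: ..###
#.###
.....
.....
.....

Derivation:
Click 1 (1,0) count=3: revealed 1 new [(1,0)] -> total=1
Click 2 (0,4) count=0: revealed 6 new [(0,2) (0,3) (0,4) (1,2) (1,3) (1,4)] -> total=7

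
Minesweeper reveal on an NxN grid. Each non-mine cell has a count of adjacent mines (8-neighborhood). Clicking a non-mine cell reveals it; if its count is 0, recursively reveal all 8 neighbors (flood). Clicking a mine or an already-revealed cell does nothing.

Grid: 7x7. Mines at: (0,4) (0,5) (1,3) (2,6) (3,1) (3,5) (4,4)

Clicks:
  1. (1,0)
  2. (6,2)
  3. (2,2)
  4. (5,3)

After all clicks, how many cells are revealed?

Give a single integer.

Answer: 29

Derivation:
Click 1 (1,0) count=0: revealed 9 new [(0,0) (0,1) (0,2) (1,0) (1,1) (1,2) (2,0) (2,1) (2,2)] -> total=9
Click 2 (6,2) count=0: revealed 20 new [(4,0) (4,1) (4,2) (4,3) (4,5) (4,6) (5,0) (5,1) (5,2) (5,3) (5,4) (5,5) (5,6) (6,0) (6,1) (6,2) (6,3) (6,4) (6,5) (6,6)] -> total=29
Click 3 (2,2) count=2: revealed 0 new [(none)] -> total=29
Click 4 (5,3) count=1: revealed 0 new [(none)] -> total=29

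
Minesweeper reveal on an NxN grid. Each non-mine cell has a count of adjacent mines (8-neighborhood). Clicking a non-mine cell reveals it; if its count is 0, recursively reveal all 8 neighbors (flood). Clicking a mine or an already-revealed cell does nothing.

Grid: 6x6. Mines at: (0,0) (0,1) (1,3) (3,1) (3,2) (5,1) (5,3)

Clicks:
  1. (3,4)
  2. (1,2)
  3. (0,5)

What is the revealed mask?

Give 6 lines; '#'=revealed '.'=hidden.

Click 1 (3,4) count=0: revealed 15 new [(0,4) (0,5) (1,4) (1,5) (2,3) (2,4) (2,5) (3,3) (3,4) (3,5) (4,3) (4,4) (4,5) (5,4) (5,5)] -> total=15
Click 2 (1,2) count=2: revealed 1 new [(1,2)] -> total=16
Click 3 (0,5) count=0: revealed 0 new [(none)] -> total=16

Answer: ....##
..#.##
...###
...###
...###
....##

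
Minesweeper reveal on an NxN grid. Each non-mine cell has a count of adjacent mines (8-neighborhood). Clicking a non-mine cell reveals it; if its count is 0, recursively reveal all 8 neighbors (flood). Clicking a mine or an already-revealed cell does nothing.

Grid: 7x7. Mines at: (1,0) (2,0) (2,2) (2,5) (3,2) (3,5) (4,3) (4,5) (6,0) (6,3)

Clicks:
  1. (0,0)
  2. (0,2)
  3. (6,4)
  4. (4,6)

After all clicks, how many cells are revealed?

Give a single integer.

Answer: 15

Derivation:
Click 1 (0,0) count=1: revealed 1 new [(0,0)] -> total=1
Click 2 (0,2) count=0: revealed 12 new [(0,1) (0,2) (0,3) (0,4) (0,5) (0,6) (1,1) (1,2) (1,3) (1,4) (1,5) (1,6)] -> total=13
Click 3 (6,4) count=1: revealed 1 new [(6,4)] -> total=14
Click 4 (4,6) count=2: revealed 1 new [(4,6)] -> total=15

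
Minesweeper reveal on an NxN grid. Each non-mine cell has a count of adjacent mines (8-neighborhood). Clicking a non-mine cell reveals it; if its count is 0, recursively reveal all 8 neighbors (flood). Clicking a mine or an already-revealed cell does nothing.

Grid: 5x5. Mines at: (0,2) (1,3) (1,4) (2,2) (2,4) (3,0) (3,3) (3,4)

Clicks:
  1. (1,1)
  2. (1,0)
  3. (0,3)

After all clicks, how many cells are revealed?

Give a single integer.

Click 1 (1,1) count=2: revealed 1 new [(1,1)] -> total=1
Click 2 (1,0) count=0: revealed 5 new [(0,0) (0,1) (1,0) (2,0) (2,1)] -> total=6
Click 3 (0,3) count=3: revealed 1 new [(0,3)] -> total=7

Answer: 7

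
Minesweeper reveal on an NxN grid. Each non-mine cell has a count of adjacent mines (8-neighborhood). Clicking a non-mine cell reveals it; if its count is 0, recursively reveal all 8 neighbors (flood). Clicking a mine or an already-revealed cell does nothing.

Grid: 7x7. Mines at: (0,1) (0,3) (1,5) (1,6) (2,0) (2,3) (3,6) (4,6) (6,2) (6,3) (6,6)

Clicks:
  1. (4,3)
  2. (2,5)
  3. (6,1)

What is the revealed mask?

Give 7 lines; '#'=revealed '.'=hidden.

Answer: .......
.......
.....#.
######.
######.
######.
##.....

Derivation:
Click 1 (4,3) count=0: revealed 20 new [(3,0) (3,1) (3,2) (3,3) (3,4) (3,5) (4,0) (4,1) (4,2) (4,3) (4,4) (4,5) (5,0) (5,1) (5,2) (5,3) (5,4) (5,5) (6,0) (6,1)] -> total=20
Click 2 (2,5) count=3: revealed 1 new [(2,5)] -> total=21
Click 3 (6,1) count=1: revealed 0 new [(none)] -> total=21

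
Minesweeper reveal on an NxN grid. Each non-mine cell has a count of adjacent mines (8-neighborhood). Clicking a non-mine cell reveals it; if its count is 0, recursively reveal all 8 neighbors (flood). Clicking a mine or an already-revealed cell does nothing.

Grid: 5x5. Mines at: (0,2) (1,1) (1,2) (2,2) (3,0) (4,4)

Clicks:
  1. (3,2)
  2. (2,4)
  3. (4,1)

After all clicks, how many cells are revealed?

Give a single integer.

Click 1 (3,2) count=1: revealed 1 new [(3,2)] -> total=1
Click 2 (2,4) count=0: revealed 8 new [(0,3) (0,4) (1,3) (1,4) (2,3) (2,4) (3,3) (3,4)] -> total=9
Click 3 (4,1) count=1: revealed 1 new [(4,1)] -> total=10

Answer: 10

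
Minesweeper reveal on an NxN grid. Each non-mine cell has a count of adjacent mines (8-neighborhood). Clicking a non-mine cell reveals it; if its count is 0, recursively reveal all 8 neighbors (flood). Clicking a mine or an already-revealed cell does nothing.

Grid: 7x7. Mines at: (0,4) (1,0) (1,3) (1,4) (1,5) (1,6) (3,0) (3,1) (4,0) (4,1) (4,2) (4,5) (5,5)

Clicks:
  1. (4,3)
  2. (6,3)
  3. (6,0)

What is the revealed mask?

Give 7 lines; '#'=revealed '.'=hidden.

Click 1 (4,3) count=1: revealed 1 new [(4,3)] -> total=1
Click 2 (6,3) count=0: revealed 10 new [(5,0) (5,1) (5,2) (5,3) (5,4) (6,0) (6,1) (6,2) (6,3) (6,4)] -> total=11
Click 3 (6,0) count=0: revealed 0 new [(none)] -> total=11

Answer: .......
.......
.......
.......
...#...
#####..
#####..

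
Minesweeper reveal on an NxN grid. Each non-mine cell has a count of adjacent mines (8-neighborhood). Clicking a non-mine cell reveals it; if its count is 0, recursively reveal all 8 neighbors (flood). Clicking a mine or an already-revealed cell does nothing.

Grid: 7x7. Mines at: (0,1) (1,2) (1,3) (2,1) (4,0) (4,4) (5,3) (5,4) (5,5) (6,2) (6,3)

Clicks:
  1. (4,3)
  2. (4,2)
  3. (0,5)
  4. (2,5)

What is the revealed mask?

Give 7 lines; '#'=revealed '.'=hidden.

Click 1 (4,3) count=3: revealed 1 new [(4,3)] -> total=1
Click 2 (4,2) count=1: revealed 1 new [(4,2)] -> total=2
Click 3 (0,5) count=0: revealed 14 new [(0,4) (0,5) (0,6) (1,4) (1,5) (1,6) (2,4) (2,5) (2,6) (3,4) (3,5) (3,6) (4,5) (4,6)] -> total=16
Click 4 (2,5) count=0: revealed 0 new [(none)] -> total=16

Answer: ....###
....###
....###
....###
..##.##
.......
.......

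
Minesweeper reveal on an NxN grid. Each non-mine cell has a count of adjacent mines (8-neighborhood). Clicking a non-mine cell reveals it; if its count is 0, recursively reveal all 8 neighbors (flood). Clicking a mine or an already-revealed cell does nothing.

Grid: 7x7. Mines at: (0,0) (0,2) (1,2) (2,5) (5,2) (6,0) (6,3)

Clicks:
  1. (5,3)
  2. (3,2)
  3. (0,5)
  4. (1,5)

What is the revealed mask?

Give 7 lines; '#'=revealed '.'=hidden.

Click 1 (5,3) count=2: revealed 1 new [(5,3)] -> total=1
Click 2 (3,2) count=0: revealed 29 new [(1,0) (1,1) (2,0) (2,1) (2,2) (2,3) (2,4) (3,0) (3,1) (3,2) (3,3) (3,4) (3,5) (3,6) (4,0) (4,1) (4,2) (4,3) (4,4) (4,5) (4,6) (5,0) (5,1) (5,4) (5,5) (5,6) (6,4) (6,5) (6,6)] -> total=30
Click 3 (0,5) count=0: revealed 8 new [(0,3) (0,4) (0,5) (0,6) (1,3) (1,4) (1,5) (1,6)] -> total=38
Click 4 (1,5) count=1: revealed 0 new [(none)] -> total=38

Answer: ...####
##.####
#####..
#######
#######
##.####
....###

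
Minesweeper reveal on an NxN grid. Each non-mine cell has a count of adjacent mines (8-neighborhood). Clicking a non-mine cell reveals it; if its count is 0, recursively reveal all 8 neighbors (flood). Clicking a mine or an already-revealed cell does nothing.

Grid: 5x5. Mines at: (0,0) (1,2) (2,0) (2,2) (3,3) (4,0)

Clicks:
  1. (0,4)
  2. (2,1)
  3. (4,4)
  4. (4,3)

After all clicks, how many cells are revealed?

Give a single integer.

Click 1 (0,4) count=0: revealed 6 new [(0,3) (0,4) (1,3) (1,4) (2,3) (2,4)] -> total=6
Click 2 (2,1) count=3: revealed 1 new [(2,1)] -> total=7
Click 3 (4,4) count=1: revealed 1 new [(4,4)] -> total=8
Click 4 (4,3) count=1: revealed 1 new [(4,3)] -> total=9

Answer: 9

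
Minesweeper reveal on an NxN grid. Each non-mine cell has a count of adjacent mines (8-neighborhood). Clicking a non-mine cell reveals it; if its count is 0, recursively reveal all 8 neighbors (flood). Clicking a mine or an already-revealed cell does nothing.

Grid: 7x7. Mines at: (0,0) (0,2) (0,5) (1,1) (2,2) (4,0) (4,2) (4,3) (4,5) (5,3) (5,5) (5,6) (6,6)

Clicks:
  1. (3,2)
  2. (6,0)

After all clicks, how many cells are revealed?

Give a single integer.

Click 1 (3,2) count=3: revealed 1 new [(3,2)] -> total=1
Click 2 (6,0) count=0: revealed 6 new [(5,0) (5,1) (5,2) (6,0) (6,1) (6,2)] -> total=7

Answer: 7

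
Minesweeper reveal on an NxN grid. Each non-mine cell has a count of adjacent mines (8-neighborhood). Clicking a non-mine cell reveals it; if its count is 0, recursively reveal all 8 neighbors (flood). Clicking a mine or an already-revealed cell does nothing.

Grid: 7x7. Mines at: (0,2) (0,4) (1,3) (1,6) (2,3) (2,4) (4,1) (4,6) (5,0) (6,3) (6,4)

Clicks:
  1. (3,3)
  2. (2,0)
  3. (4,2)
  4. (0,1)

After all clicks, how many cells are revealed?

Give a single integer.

Answer: 13

Derivation:
Click 1 (3,3) count=2: revealed 1 new [(3,3)] -> total=1
Click 2 (2,0) count=0: revealed 11 new [(0,0) (0,1) (1,0) (1,1) (1,2) (2,0) (2,1) (2,2) (3,0) (3,1) (3,2)] -> total=12
Click 3 (4,2) count=1: revealed 1 new [(4,2)] -> total=13
Click 4 (0,1) count=1: revealed 0 new [(none)] -> total=13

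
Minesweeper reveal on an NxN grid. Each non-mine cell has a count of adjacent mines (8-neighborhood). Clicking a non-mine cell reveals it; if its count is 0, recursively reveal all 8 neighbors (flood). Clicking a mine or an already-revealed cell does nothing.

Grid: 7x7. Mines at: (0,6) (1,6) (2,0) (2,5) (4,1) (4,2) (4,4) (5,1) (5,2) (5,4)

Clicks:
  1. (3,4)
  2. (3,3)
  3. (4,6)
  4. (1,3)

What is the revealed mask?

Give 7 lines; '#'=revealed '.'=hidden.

Answer: ######.
######.
.####..
.######
.....##
.....##
.....##

Derivation:
Click 1 (3,4) count=2: revealed 1 new [(3,4)] -> total=1
Click 2 (3,3) count=2: revealed 1 new [(3,3)] -> total=2
Click 3 (4,6) count=0: revealed 8 new [(3,5) (3,6) (4,5) (4,6) (5,5) (5,6) (6,5) (6,6)] -> total=10
Click 4 (1,3) count=0: revealed 18 new [(0,0) (0,1) (0,2) (0,3) (0,4) (0,5) (1,0) (1,1) (1,2) (1,3) (1,4) (1,5) (2,1) (2,2) (2,3) (2,4) (3,1) (3,2)] -> total=28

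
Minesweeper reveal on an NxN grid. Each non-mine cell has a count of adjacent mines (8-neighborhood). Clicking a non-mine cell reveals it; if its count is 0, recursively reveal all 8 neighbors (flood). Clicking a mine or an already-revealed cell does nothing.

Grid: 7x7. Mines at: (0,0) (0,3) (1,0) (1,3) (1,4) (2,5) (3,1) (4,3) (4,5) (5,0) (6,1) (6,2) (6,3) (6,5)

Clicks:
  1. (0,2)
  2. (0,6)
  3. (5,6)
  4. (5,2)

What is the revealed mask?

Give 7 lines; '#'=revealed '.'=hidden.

Answer: ..#..##
.....##
.......
.......
.......
..#...#
.......

Derivation:
Click 1 (0,2) count=2: revealed 1 new [(0,2)] -> total=1
Click 2 (0,6) count=0: revealed 4 new [(0,5) (0,6) (1,5) (1,6)] -> total=5
Click 3 (5,6) count=2: revealed 1 new [(5,6)] -> total=6
Click 4 (5,2) count=4: revealed 1 new [(5,2)] -> total=7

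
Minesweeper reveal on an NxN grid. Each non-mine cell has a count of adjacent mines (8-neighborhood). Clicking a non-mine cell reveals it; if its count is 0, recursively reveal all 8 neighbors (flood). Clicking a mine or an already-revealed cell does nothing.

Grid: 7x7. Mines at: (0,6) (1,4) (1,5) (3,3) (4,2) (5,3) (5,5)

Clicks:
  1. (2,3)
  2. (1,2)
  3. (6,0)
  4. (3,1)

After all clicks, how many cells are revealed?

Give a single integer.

Answer: 23

Derivation:
Click 1 (2,3) count=2: revealed 1 new [(2,3)] -> total=1
Click 2 (1,2) count=0: revealed 22 new [(0,0) (0,1) (0,2) (0,3) (1,0) (1,1) (1,2) (1,3) (2,0) (2,1) (2,2) (3,0) (3,1) (3,2) (4,0) (4,1) (5,0) (5,1) (5,2) (6,0) (6,1) (6,2)] -> total=23
Click 3 (6,0) count=0: revealed 0 new [(none)] -> total=23
Click 4 (3,1) count=1: revealed 0 new [(none)] -> total=23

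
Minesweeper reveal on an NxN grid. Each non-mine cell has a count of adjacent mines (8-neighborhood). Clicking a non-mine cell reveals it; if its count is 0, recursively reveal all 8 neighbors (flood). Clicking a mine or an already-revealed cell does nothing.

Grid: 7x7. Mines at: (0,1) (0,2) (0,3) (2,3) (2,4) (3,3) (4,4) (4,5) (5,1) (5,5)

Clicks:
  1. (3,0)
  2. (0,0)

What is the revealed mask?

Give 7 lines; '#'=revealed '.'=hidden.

Click 1 (3,0) count=0: revealed 12 new [(1,0) (1,1) (1,2) (2,0) (2,1) (2,2) (3,0) (3,1) (3,2) (4,0) (4,1) (4,2)] -> total=12
Click 2 (0,0) count=1: revealed 1 new [(0,0)] -> total=13

Answer: #......
###....
###....
###....
###....
.......
.......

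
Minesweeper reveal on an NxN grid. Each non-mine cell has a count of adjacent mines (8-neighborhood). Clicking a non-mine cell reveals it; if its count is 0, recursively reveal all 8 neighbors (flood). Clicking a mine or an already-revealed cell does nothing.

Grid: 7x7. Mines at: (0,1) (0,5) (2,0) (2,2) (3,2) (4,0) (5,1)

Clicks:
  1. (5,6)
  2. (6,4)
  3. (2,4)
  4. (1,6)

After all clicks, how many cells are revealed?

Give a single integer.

Click 1 (5,6) count=0: revealed 27 new [(1,3) (1,4) (1,5) (1,6) (2,3) (2,4) (2,5) (2,6) (3,3) (3,4) (3,5) (3,6) (4,2) (4,3) (4,4) (4,5) (4,6) (5,2) (5,3) (5,4) (5,5) (5,6) (6,2) (6,3) (6,4) (6,5) (6,6)] -> total=27
Click 2 (6,4) count=0: revealed 0 new [(none)] -> total=27
Click 3 (2,4) count=0: revealed 0 new [(none)] -> total=27
Click 4 (1,6) count=1: revealed 0 new [(none)] -> total=27

Answer: 27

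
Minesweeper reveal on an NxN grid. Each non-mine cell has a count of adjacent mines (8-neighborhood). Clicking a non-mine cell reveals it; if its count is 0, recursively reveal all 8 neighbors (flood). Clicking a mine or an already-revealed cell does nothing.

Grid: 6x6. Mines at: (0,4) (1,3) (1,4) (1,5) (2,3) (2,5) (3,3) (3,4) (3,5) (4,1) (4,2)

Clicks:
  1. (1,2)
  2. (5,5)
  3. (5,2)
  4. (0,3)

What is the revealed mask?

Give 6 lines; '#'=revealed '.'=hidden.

Click 1 (1,2) count=2: revealed 1 new [(1,2)] -> total=1
Click 2 (5,5) count=0: revealed 6 new [(4,3) (4,4) (4,5) (5,3) (5,4) (5,5)] -> total=7
Click 3 (5,2) count=2: revealed 1 new [(5,2)] -> total=8
Click 4 (0,3) count=3: revealed 1 new [(0,3)] -> total=9

Answer: ...#..
..#...
......
......
...###
..####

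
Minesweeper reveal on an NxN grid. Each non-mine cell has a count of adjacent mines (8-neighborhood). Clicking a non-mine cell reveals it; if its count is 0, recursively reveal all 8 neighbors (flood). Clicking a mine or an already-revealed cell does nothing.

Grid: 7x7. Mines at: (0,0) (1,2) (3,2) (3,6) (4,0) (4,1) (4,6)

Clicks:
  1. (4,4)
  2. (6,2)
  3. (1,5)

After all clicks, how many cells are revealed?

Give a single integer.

Answer: 33

Derivation:
Click 1 (4,4) count=0: revealed 33 new [(0,3) (0,4) (0,5) (0,6) (1,3) (1,4) (1,5) (1,6) (2,3) (2,4) (2,5) (2,6) (3,3) (3,4) (3,5) (4,2) (4,3) (4,4) (4,5) (5,0) (5,1) (5,2) (5,3) (5,4) (5,5) (5,6) (6,0) (6,1) (6,2) (6,3) (6,4) (6,5) (6,6)] -> total=33
Click 2 (6,2) count=0: revealed 0 new [(none)] -> total=33
Click 3 (1,5) count=0: revealed 0 new [(none)] -> total=33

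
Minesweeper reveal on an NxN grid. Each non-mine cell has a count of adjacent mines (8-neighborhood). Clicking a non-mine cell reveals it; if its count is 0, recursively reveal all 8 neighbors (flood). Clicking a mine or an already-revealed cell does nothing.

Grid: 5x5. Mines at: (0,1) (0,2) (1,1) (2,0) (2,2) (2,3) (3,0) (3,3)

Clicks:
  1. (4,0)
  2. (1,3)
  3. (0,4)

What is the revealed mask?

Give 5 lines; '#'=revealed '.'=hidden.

Click 1 (4,0) count=1: revealed 1 new [(4,0)] -> total=1
Click 2 (1,3) count=3: revealed 1 new [(1,3)] -> total=2
Click 3 (0,4) count=0: revealed 3 new [(0,3) (0,4) (1,4)] -> total=5

Answer: ...##
...##
.....
.....
#....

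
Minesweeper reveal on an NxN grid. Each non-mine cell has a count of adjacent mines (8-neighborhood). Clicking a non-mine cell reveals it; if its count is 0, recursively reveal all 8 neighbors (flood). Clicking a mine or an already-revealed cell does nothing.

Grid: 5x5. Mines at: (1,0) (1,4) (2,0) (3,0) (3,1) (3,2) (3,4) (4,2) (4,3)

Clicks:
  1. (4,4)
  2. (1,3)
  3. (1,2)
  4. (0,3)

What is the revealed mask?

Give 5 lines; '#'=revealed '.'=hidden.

Answer: .###.
.###.
.###.
.....
....#

Derivation:
Click 1 (4,4) count=2: revealed 1 new [(4,4)] -> total=1
Click 2 (1,3) count=1: revealed 1 new [(1,3)] -> total=2
Click 3 (1,2) count=0: revealed 8 new [(0,1) (0,2) (0,3) (1,1) (1,2) (2,1) (2,2) (2,3)] -> total=10
Click 4 (0,3) count=1: revealed 0 new [(none)] -> total=10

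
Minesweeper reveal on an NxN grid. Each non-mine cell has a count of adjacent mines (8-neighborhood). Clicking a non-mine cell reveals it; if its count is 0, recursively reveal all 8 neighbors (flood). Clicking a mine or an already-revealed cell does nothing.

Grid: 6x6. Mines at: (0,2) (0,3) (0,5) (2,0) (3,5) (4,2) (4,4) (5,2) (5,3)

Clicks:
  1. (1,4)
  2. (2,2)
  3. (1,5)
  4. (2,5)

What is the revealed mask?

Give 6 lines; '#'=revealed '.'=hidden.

Click 1 (1,4) count=2: revealed 1 new [(1,4)] -> total=1
Click 2 (2,2) count=0: revealed 11 new [(1,1) (1,2) (1,3) (2,1) (2,2) (2,3) (2,4) (3,1) (3,2) (3,3) (3,4)] -> total=12
Click 3 (1,5) count=1: revealed 1 new [(1,5)] -> total=13
Click 4 (2,5) count=1: revealed 1 new [(2,5)] -> total=14

Answer: ......
.#####
.#####
.####.
......
......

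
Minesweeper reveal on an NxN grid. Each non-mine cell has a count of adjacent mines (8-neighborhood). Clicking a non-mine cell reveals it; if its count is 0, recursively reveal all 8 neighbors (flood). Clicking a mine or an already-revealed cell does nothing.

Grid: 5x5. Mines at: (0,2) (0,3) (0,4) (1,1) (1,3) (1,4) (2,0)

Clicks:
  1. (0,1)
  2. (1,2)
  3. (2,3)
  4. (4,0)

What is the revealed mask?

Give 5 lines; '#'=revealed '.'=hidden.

Answer: .#...
..#..
.####
#####
#####

Derivation:
Click 1 (0,1) count=2: revealed 1 new [(0,1)] -> total=1
Click 2 (1,2) count=4: revealed 1 new [(1,2)] -> total=2
Click 3 (2,3) count=2: revealed 1 new [(2,3)] -> total=3
Click 4 (4,0) count=0: revealed 13 new [(2,1) (2,2) (2,4) (3,0) (3,1) (3,2) (3,3) (3,4) (4,0) (4,1) (4,2) (4,3) (4,4)] -> total=16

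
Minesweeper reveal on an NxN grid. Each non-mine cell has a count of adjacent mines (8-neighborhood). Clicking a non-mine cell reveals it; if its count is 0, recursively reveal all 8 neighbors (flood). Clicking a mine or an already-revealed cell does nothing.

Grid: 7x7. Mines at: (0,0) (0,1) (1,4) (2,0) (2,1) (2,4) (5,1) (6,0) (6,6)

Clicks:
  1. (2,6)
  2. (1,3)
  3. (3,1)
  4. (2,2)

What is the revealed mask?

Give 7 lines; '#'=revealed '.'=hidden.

Answer: .....##
...#.##
..#..##
.######
..#####
..#####
..####.

Derivation:
Click 1 (2,6) count=0: revealed 25 new [(0,5) (0,6) (1,5) (1,6) (2,5) (2,6) (3,2) (3,3) (3,4) (3,5) (3,6) (4,2) (4,3) (4,4) (4,5) (4,6) (5,2) (5,3) (5,4) (5,5) (5,6) (6,2) (6,3) (6,4) (6,5)] -> total=25
Click 2 (1,3) count=2: revealed 1 new [(1,3)] -> total=26
Click 3 (3,1) count=2: revealed 1 new [(3,1)] -> total=27
Click 4 (2,2) count=1: revealed 1 new [(2,2)] -> total=28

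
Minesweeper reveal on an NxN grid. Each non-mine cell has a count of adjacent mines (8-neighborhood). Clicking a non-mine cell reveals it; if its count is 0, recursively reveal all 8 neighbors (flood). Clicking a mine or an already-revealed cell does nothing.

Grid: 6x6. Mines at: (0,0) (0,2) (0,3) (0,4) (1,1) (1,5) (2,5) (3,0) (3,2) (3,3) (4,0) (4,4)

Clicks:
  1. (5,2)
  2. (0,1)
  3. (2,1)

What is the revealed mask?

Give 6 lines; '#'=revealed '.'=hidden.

Click 1 (5,2) count=0: revealed 6 new [(4,1) (4,2) (4,3) (5,1) (5,2) (5,3)] -> total=6
Click 2 (0,1) count=3: revealed 1 new [(0,1)] -> total=7
Click 3 (2,1) count=3: revealed 1 new [(2,1)] -> total=8

Answer: .#....
......
.#....
......
.###..
.###..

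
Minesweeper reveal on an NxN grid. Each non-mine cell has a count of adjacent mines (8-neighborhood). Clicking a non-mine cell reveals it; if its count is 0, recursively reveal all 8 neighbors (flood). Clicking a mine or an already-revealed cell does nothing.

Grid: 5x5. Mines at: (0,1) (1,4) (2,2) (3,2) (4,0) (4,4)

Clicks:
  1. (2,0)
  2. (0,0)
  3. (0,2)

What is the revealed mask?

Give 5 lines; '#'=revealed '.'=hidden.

Click 1 (2,0) count=0: revealed 6 new [(1,0) (1,1) (2,0) (2,1) (3,0) (3,1)] -> total=6
Click 2 (0,0) count=1: revealed 1 new [(0,0)] -> total=7
Click 3 (0,2) count=1: revealed 1 new [(0,2)] -> total=8

Answer: #.#..
##...
##...
##...
.....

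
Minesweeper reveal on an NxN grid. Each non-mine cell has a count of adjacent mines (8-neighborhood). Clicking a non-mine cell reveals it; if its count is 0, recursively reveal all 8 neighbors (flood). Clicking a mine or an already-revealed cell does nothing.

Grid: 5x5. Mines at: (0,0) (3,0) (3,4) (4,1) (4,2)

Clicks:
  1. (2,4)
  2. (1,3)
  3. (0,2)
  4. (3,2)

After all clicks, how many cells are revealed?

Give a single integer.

Answer: 15

Derivation:
Click 1 (2,4) count=1: revealed 1 new [(2,4)] -> total=1
Click 2 (1,3) count=0: revealed 14 new [(0,1) (0,2) (0,3) (0,4) (1,1) (1,2) (1,3) (1,4) (2,1) (2,2) (2,3) (3,1) (3,2) (3,3)] -> total=15
Click 3 (0,2) count=0: revealed 0 new [(none)] -> total=15
Click 4 (3,2) count=2: revealed 0 new [(none)] -> total=15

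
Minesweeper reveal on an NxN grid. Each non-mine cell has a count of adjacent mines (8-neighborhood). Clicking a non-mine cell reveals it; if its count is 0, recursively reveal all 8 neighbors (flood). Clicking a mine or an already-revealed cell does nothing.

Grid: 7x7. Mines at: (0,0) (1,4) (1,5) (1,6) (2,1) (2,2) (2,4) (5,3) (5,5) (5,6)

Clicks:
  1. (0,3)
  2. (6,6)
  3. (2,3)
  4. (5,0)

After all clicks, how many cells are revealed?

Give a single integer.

Answer: 15

Derivation:
Click 1 (0,3) count=1: revealed 1 new [(0,3)] -> total=1
Click 2 (6,6) count=2: revealed 1 new [(6,6)] -> total=2
Click 3 (2,3) count=3: revealed 1 new [(2,3)] -> total=3
Click 4 (5,0) count=0: revealed 12 new [(3,0) (3,1) (3,2) (4,0) (4,1) (4,2) (5,0) (5,1) (5,2) (6,0) (6,1) (6,2)] -> total=15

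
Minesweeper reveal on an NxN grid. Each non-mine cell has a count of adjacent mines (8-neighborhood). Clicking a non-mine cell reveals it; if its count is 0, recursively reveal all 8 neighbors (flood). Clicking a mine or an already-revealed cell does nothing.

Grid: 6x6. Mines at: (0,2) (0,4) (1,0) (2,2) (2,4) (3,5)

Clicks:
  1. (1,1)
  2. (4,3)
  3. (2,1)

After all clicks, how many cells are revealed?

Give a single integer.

Answer: 20

Derivation:
Click 1 (1,1) count=3: revealed 1 new [(1,1)] -> total=1
Click 2 (4,3) count=0: revealed 19 new [(2,0) (2,1) (3,0) (3,1) (3,2) (3,3) (3,4) (4,0) (4,1) (4,2) (4,3) (4,4) (4,5) (5,0) (5,1) (5,2) (5,3) (5,4) (5,5)] -> total=20
Click 3 (2,1) count=2: revealed 0 new [(none)] -> total=20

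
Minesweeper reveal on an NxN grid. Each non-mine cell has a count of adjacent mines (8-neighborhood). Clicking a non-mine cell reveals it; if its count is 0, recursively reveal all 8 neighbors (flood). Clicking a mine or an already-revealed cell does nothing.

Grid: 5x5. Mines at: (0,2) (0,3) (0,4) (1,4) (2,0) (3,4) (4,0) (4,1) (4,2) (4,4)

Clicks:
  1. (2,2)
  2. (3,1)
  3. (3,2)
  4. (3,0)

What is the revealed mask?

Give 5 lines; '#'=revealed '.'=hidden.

Click 1 (2,2) count=0: revealed 9 new [(1,1) (1,2) (1,3) (2,1) (2,2) (2,3) (3,1) (3,2) (3,3)] -> total=9
Click 2 (3,1) count=4: revealed 0 new [(none)] -> total=9
Click 3 (3,2) count=2: revealed 0 new [(none)] -> total=9
Click 4 (3,0) count=3: revealed 1 new [(3,0)] -> total=10

Answer: .....
.###.
.###.
####.
.....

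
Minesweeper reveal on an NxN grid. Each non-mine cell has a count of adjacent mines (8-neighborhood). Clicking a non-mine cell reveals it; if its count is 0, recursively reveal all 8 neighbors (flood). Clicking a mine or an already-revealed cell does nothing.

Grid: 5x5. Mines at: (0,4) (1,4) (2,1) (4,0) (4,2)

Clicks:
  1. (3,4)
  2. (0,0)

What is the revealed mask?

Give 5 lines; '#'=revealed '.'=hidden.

Answer: ####.
####.
...##
...##
...##

Derivation:
Click 1 (3,4) count=0: revealed 6 new [(2,3) (2,4) (3,3) (3,4) (4,3) (4,4)] -> total=6
Click 2 (0,0) count=0: revealed 8 new [(0,0) (0,1) (0,2) (0,3) (1,0) (1,1) (1,2) (1,3)] -> total=14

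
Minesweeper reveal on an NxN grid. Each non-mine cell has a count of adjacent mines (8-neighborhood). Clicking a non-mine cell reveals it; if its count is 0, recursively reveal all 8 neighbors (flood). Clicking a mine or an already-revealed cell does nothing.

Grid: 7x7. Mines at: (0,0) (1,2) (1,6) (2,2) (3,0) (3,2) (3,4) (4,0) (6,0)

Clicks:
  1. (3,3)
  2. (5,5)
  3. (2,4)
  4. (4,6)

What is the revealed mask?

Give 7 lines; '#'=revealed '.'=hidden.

Click 1 (3,3) count=3: revealed 1 new [(3,3)] -> total=1
Click 2 (5,5) count=0: revealed 22 new [(2,5) (2,6) (3,5) (3,6) (4,1) (4,2) (4,3) (4,4) (4,5) (4,6) (5,1) (5,2) (5,3) (5,4) (5,5) (5,6) (6,1) (6,2) (6,3) (6,4) (6,5) (6,6)] -> total=23
Click 3 (2,4) count=1: revealed 1 new [(2,4)] -> total=24
Click 4 (4,6) count=0: revealed 0 new [(none)] -> total=24

Answer: .......
.......
....###
...#.##
.######
.######
.######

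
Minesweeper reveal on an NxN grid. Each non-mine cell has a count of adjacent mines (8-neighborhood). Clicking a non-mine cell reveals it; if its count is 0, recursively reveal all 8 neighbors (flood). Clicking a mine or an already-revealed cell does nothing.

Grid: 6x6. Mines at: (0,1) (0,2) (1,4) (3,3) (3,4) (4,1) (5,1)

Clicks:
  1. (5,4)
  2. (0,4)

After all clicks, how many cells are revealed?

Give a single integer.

Click 1 (5,4) count=0: revealed 8 new [(4,2) (4,3) (4,4) (4,5) (5,2) (5,3) (5,4) (5,5)] -> total=8
Click 2 (0,4) count=1: revealed 1 new [(0,4)] -> total=9

Answer: 9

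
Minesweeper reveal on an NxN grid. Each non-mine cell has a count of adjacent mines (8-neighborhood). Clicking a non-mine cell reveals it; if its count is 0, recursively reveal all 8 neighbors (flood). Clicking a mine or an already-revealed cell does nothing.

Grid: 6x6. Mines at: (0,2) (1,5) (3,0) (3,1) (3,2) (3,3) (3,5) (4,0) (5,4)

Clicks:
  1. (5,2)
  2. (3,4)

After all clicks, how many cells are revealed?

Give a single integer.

Answer: 7

Derivation:
Click 1 (5,2) count=0: revealed 6 new [(4,1) (4,2) (4,3) (5,1) (5,2) (5,3)] -> total=6
Click 2 (3,4) count=2: revealed 1 new [(3,4)] -> total=7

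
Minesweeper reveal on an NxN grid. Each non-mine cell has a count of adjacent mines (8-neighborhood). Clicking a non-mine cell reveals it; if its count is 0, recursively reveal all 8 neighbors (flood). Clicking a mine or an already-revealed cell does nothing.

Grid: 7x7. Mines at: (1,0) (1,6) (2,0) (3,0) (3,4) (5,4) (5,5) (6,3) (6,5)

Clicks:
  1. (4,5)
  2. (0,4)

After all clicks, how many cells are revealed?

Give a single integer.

Answer: 30

Derivation:
Click 1 (4,5) count=3: revealed 1 new [(4,5)] -> total=1
Click 2 (0,4) count=0: revealed 29 new [(0,1) (0,2) (0,3) (0,4) (0,5) (1,1) (1,2) (1,3) (1,4) (1,5) (2,1) (2,2) (2,3) (2,4) (2,5) (3,1) (3,2) (3,3) (4,0) (4,1) (4,2) (4,3) (5,0) (5,1) (5,2) (5,3) (6,0) (6,1) (6,2)] -> total=30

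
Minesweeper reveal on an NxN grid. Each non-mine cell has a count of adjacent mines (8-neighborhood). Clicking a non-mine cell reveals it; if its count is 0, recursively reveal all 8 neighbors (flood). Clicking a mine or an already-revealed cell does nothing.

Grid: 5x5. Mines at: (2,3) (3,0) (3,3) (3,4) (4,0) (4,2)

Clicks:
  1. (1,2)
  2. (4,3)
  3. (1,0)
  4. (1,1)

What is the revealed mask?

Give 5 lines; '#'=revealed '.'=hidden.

Answer: #####
#####
###..
.....
...#.

Derivation:
Click 1 (1,2) count=1: revealed 1 new [(1,2)] -> total=1
Click 2 (4,3) count=3: revealed 1 new [(4,3)] -> total=2
Click 3 (1,0) count=0: revealed 12 new [(0,0) (0,1) (0,2) (0,3) (0,4) (1,0) (1,1) (1,3) (1,4) (2,0) (2,1) (2,2)] -> total=14
Click 4 (1,1) count=0: revealed 0 new [(none)] -> total=14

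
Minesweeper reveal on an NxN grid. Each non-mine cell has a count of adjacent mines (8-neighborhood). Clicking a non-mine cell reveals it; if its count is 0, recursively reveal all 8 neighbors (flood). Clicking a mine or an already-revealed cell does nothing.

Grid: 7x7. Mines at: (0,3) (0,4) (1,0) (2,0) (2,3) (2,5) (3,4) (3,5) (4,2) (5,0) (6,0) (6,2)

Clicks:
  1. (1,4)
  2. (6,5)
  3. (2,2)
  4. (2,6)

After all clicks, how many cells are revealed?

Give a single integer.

Answer: 15

Derivation:
Click 1 (1,4) count=4: revealed 1 new [(1,4)] -> total=1
Click 2 (6,5) count=0: revealed 12 new [(4,3) (4,4) (4,5) (4,6) (5,3) (5,4) (5,5) (5,6) (6,3) (6,4) (6,5) (6,6)] -> total=13
Click 3 (2,2) count=1: revealed 1 new [(2,2)] -> total=14
Click 4 (2,6) count=2: revealed 1 new [(2,6)] -> total=15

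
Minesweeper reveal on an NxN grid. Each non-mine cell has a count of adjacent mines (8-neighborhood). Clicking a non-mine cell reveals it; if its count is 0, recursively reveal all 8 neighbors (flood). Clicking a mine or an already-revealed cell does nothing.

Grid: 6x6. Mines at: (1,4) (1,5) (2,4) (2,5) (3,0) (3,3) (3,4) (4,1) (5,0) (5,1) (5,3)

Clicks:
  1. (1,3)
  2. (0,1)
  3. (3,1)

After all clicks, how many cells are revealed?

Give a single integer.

Click 1 (1,3) count=2: revealed 1 new [(1,3)] -> total=1
Click 2 (0,1) count=0: revealed 11 new [(0,0) (0,1) (0,2) (0,3) (1,0) (1,1) (1,2) (2,0) (2,1) (2,2) (2,3)] -> total=12
Click 3 (3,1) count=2: revealed 1 new [(3,1)] -> total=13

Answer: 13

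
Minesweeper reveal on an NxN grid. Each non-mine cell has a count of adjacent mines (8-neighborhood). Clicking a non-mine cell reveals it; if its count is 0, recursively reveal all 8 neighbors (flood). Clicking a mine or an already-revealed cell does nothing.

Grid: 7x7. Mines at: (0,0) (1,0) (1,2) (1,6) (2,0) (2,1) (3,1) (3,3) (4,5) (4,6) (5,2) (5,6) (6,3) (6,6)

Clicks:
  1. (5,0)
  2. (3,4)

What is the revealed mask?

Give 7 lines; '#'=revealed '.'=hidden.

Answer: .......
.......
.......
....#..
##.....
##.....
##.....

Derivation:
Click 1 (5,0) count=0: revealed 6 new [(4,0) (4,1) (5,0) (5,1) (6,0) (6,1)] -> total=6
Click 2 (3,4) count=2: revealed 1 new [(3,4)] -> total=7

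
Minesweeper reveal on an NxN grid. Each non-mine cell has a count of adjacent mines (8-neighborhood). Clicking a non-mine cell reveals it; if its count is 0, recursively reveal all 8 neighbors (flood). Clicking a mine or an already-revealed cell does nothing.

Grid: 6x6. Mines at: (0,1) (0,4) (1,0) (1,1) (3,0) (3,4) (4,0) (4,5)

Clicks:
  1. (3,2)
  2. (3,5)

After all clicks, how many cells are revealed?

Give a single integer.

Click 1 (3,2) count=0: revealed 14 new [(2,1) (2,2) (2,3) (3,1) (3,2) (3,3) (4,1) (4,2) (4,3) (4,4) (5,1) (5,2) (5,3) (5,4)] -> total=14
Click 2 (3,5) count=2: revealed 1 new [(3,5)] -> total=15

Answer: 15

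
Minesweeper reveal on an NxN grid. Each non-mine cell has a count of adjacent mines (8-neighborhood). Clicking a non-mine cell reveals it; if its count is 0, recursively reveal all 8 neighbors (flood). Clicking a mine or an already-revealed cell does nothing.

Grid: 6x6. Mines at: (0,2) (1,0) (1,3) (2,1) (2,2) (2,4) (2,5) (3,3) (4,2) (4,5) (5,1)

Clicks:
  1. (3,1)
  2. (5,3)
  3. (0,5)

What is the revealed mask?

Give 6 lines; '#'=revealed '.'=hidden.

Answer: ....##
....##
......
.#....
......
...#..

Derivation:
Click 1 (3,1) count=3: revealed 1 new [(3,1)] -> total=1
Click 2 (5,3) count=1: revealed 1 new [(5,3)] -> total=2
Click 3 (0,5) count=0: revealed 4 new [(0,4) (0,5) (1,4) (1,5)] -> total=6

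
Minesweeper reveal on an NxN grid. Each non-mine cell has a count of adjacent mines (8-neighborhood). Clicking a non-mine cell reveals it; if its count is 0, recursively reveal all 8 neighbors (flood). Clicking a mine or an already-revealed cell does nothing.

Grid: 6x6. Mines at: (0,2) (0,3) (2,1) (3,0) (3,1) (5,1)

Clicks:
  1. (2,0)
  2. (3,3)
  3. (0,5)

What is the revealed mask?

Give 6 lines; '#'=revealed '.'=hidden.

Click 1 (2,0) count=3: revealed 1 new [(2,0)] -> total=1
Click 2 (3,3) count=0: revealed 22 new [(0,4) (0,5) (1,2) (1,3) (1,4) (1,5) (2,2) (2,3) (2,4) (2,5) (3,2) (3,3) (3,4) (3,5) (4,2) (4,3) (4,4) (4,5) (5,2) (5,3) (5,4) (5,5)] -> total=23
Click 3 (0,5) count=0: revealed 0 new [(none)] -> total=23

Answer: ....##
..####
#.####
..####
..####
..####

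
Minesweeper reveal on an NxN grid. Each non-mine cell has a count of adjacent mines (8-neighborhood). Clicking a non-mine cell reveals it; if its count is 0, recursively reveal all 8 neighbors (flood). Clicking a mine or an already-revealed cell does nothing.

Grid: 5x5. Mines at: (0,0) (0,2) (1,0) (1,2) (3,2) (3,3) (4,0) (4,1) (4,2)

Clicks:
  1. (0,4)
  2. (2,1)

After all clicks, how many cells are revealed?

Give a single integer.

Answer: 7

Derivation:
Click 1 (0,4) count=0: revealed 6 new [(0,3) (0,4) (1,3) (1,4) (2,3) (2,4)] -> total=6
Click 2 (2,1) count=3: revealed 1 new [(2,1)] -> total=7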